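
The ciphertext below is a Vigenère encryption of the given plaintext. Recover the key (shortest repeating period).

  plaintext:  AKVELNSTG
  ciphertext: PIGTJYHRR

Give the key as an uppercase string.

PYL

  i= 0: P-A = 15 → P
  i= 1: I-K = 24 → Y
  i= 2: G-V = 11 → L
  i= 3: T-E = 15 → P
  i= 4: J-L = 24 → Y
  i= 5: Y-N = 11 → L
  i= 6: H-S = 15 → P
  i= 7: R-T = 24 → Y
  i= 8: R-G = 11 → L
  shifts repeat with period 3: PYL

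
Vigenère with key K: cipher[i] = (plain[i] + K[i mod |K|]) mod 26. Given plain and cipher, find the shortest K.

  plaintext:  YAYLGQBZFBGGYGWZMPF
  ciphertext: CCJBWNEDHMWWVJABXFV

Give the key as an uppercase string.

  i= 0: C-Y =  4 → E
  i= 1: C-A =  2 → C
  i= 2: J-Y = 11 → L
  i= 3: B-L = 16 → Q
  i= 4: W-G = 16 → Q
  i= 5: N-Q = 23 → X
  i= 6: E-B =  3 → D
  i= 7: D-Z =  4 → E
  i= 8: H-F =  2 → C
  i= 9: M-B = 11 → L
  i=10: W-G = 16 → Q
  i=11: W-G = 16 → Q
  i=12: V-Y = 23 → X
  i=13: J-G =  3 → D
  i=14: A-W =  4 → E
  i=15: B-Z =  2 → C
  i=16: X-M = 11 → L
  i=17: F-P = 16 → Q
  i=18: V-F = 16 → Q
  shifts repeat with period 7: ECLQQXD

ECLQQXD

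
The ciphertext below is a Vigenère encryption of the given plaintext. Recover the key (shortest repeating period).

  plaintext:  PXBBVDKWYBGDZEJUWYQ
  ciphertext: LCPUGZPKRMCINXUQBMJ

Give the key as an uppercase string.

WFOTL

  i= 0: L-P = 22 → W
  i= 1: C-X =  5 → F
  i= 2: P-B = 14 → O
  i= 3: U-B = 19 → T
  i= 4: G-V = 11 → L
  i= 5: Z-D = 22 → W
  i= 6: P-K =  5 → F
  i= 7: K-W = 14 → O
  i= 8: R-Y = 19 → T
  i= 9: M-B = 11 → L
  i=10: C-G = 22 → W
  i=11: I-D =  5 → F
  i=12: N-Z = 14 → O
  i=13: X-E = 19 → T
  i=14: U-J = 11 → L
  i=15: Q-U = 22 → W
  i=16: B-W =  5 → F
  i=17: M-Y = 14 → O
  i=18: J-Q = 19 → T
  shifts repeat with period 5: WFOTL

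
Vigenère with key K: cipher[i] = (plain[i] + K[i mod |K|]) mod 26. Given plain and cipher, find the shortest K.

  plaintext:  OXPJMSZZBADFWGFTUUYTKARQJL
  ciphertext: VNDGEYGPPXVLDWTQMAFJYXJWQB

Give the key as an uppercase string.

HQOXSG

  i= 0: V-O =  7 → H
  i= 1: N-X = 16 → Q
  i= 2: D-P = 14 → O
  i= 3: G-J = 23 → X
  i= 4: E-M = 18 → S
  i= 5: Y-S =  6 → G
  i= 6: G-Z =  7 → H
  i= 7: P-Z = 16 → Q
  i= 8: P-B = 14 → O
  i= 9: X-A = 23 → X
  i=10: V-D = 18 → S
  i=11: L-F =  6 → G
  i=12: D-W =  7 → H
  i=13: W-G = 16 → Q
  i=14: T-F = 14 → O
  i=15: Q-T = 23 → X
  i=16: M-U = 18 → S
  i=17: A-U =  6 → G
  i=18: F-Y =  7 → H
  i=19: J-T = 16 → Q
  i=20: Y-K = 14 → O
  i=21: X-A = 23 → X
  i=22: J-R = 18 → S
  i=23: W-Q =  6 → G
  i=24: Q-J =  7 → H
  i=25: B-L = 16 → Q
  shifts repeat with period 6: HQOXSG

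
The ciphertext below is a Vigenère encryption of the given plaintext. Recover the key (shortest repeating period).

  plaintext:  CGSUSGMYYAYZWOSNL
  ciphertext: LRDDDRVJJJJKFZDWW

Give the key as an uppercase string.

  i= 0: L-C =  9 → J
  i= 1: R-G = 11 → L
  i= 2: D-S = 11 → L
  i= 3: D-U =  9 → J
  i= 4: D-S = 11 → L
  i= 5: R-G = 11 → L
  i= 6: V-M =  9 → J
  i= 7: J-Y = 11 → L
  i= 8: J-Y = 11 → L
  i= 9: J-A =  9 → J
  i=10: J-Y = 11 → L
  i=11: K-Z = 11 → L
  i=12: F-W =  9 → J
  i=13: Z-O = 11 → L
  i=14: D-S = 11 → L
  i=15: W-N =  9 → J
  i=16: W-L = 11 → L
  shifts repeat with period 3: JLL

JLL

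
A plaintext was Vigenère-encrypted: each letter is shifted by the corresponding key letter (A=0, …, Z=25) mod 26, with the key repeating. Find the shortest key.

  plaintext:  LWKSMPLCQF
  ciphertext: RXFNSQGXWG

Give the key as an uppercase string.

GBVV

  i= 0: R-L =  6 → G
  i= 1: X-W =  1 → B
  i= 2: F-K = 21 → V
  i= 3: N-S = 21 → V
  i= 4: S-M =  6 → G
  i= 5: Q-P =  1 → B
  i= 6: G-L = 21 → V
  i= 7: X-C = 21 → V
  i= 8: W-Q =  6 → G
  i= 9: G-F =  1 → B
  shifts repeat with period 4: GBVV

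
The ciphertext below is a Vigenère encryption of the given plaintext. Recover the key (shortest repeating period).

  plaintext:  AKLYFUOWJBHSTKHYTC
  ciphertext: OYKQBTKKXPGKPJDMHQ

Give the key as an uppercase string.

OOZSWZWO

  i= 0: O-A = 14 → O
  i= 1: Y-K = 14 → O
  i= 2: K-L = 25 → Z
  i= 3: Q-Y = 18 → S
  i= 4: B-F = 22 → W
  i= 5: T-U = 25 → Z
  i= 6: K-O = 22 → W
  i= 7: K-W = 14 → O
  i= 8: X-J = 14 → O
  i= 9: P-B = 14 → O
  i=10: G-H = 25 → Z
  i=11: K-S = 18 → S
  i=12: P-T = 22 → W
  i=13: J-K = 25 → Z
  i=14: D-H = 22 → W
  i=15: M-Y = 14 → O
  i=16: H-T = 14 → O
  i=17: Q-C = 14 → O
  shifts repeat with period 8: OOZSWZWO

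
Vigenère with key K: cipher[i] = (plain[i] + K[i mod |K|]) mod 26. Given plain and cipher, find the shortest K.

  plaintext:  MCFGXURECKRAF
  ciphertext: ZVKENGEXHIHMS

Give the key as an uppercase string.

NTFYQM

  i= 0: Z-M = 13 → N
  i= 1: V-C = 19 → T
  i= 2: K-F =  5 → F
  i= 3: E-G = 24 → Y
  i= 4: N-X = 16 → Q
  i= 5: G-U = 12 → M
  i= 6: E-R = 13 → N
  i= 7: X-E = 19 → T
  i= 8: H-C =  5 → F
  i= 9: I-K = 24 → Y
  i=10: H-R = 16 → Q
  i=11: M-A = 12 → M
  i=12: S-F = 13 → N
  shifts repeat with period 6: NTFYQM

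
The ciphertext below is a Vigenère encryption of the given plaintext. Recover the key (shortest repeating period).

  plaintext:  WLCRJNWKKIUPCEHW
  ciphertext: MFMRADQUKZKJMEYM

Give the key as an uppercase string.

QUKAR

  i= 0: M-W = 16 → Q
  i= 1: F-L = 20 → U
  i= 2: M-C = 10 → K
  i= 3: R-R =  0 → A
  i= 4: A-J = 17 → R
  i= 5: D-N = 16 → Q
  i= 6: Q-W = 20 → U
  i= 7: U-K = 10 → K
  i= 8: K-K =  0 → A
  i= 9: Z-I = 17 → R
  i=10: K-U = 16 → Q
  i=11: J-P = 20 → U
  i=12: M-C = 10 → K
  i=13: E-E =  0 → A
  i=14: Y-H = 17 → R
  i=15: M-W = 16 → Q
  shifts repeat with period 5: QUKAR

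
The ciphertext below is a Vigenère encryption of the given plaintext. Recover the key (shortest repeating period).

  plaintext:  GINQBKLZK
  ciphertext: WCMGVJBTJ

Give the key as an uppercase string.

  i= 0: W-G = 16 → Q
  i= 1: C-I = 20 → U
  i= 2: M-N = 25 → Z
  i= 3: G-Q = 16 → Q
  i= 4: V-B = 20 → U
  i= 5: J-K = 25 → Z
  i= 6: B-L = 16 → Q
  i= 7: T-Z = 20 → U
  i= 8: J-K = 25 → Z
  shifts repeat with period 3: QUZ

QUZ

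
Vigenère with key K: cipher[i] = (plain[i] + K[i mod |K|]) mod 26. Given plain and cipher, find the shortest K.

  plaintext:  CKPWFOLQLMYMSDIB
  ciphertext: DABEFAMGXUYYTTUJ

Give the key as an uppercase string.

BQMIAM

  i= 0: D-C =  1 → B
  i= 1: A-K = 16 → Q
  i= 2: B-P = 12 → M
  i= 3: E-W =  8 → I
  i= 4: F-F =  0 → A
  i= 5: A-O = 12 → M
  i= 6: M-L =  1 → B
  i= 7: G-Q = 16 → Q
  i= 8: X-L = 12 → M
  i= 9: U-M =  8 → I
  i=10: Y-Y =  0 → A
  i=11: Y-M = 12 → M
  i=12: T-S =  1 → B
  i=13: T-D = 16 → Q
  i=14: U-I = 12 → M
  i=15: J-B =  8 → I
  shifts repeat with period 6: BQMIAM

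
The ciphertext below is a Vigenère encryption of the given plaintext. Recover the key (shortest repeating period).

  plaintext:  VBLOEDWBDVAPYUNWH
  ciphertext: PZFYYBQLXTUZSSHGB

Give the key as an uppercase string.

UYUK

  i= 0: P-V = 20 → U
  i= 1: Z-B = 24 → Y
  i= 2: F-L = 20 → U
  i= 3: Y-O = 10 → K
  i= 4: Y-E = 20 → U
  i= 5: B-D = 24 → Y
  i= 6: Q-W = 20 → U
  i= 7: L-B = 10 → K
  i= 8: X-D = 20 → U
  i= 9: T-V = 24 → Y
  i=10: U-A = 20 → U
  i=11: Z-P = 10 → K
  i=12: S-Y = 20 → U
  i=13: S-U = 24 → Y
  i=14: H-N = 20 → U
  i=15: G-W = 10 → K
  i=16: B-H = 20 → U
  shifts repeat with period 4: UYUK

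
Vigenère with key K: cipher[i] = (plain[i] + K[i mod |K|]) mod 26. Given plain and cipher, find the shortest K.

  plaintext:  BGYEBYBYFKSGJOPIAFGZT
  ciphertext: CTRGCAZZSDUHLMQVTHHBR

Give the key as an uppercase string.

  i= 0: C-B =  1 → B
  i= 1: T-G = 13 → N
  i= 2: R-Y = 19 → T
  i= 3: G-E =  2 → C
  i= 4: C-B =  1 → B
  i= 5: A-Y =  2 → C
  i= 6: Z-B = 24 → Y
  i= 7: Z-Y =  1 → B
  i= 8: S-F = 13 → N
  i= 9: D-K = 19 → T
  i=10: U-S =  2 → C
  i=11: H-G =  1 → B
  i=12: L-J =  2 → C
  i=13: M-O = 24 → Y
  i=14: Q-P =  1 → B
  i=15: V-I = 13 → N
  i=16: T-A = 19 → T
  i=17: H-F =  2 → C
  i=18: H-G =  1 → B
  i=19: B-Z =  2 → C
  i=20: R-T = 24 → Y
  shifts repeat with period 7: BNTCBCY

BNTCBCY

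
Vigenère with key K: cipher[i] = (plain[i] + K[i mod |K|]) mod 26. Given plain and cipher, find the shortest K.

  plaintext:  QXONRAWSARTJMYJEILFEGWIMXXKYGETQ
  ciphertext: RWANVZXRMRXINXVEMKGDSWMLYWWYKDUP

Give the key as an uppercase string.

  i= 0: R-Q =  1 → B
  i= 1: W-X = 25 → Z
  i= 2: A-O = 12 → M
  i= 3: N-N =  0 → A
  i= 4: V-R =  4 → E
  i= 5: Z-A = 25 → Z
  i= 6: X-W =  1 → B
  i= 7: R-S = 25 → Z
  i= 8: M-A = 12 → M
  i= 9: R-R =  0 → A
  i=10: X-T =  4 → E
  i=11: I-J = 25 → Z
  i=12: N-M =  1 → B
  i=13: X-Y = 25 → Z
  i=14: V-J = 12 → M
  i=15: E-E =  0 → A
  i=16: M-I =  4 → E
  i=17: K-L = 25 → Z
  i=18: G-F =  1 → B
  i=19: D-E = 25 → Z
  i=20: S-G = 12 → M
  i=21: W-W =  0 → A
  i=22: M-I =  4 → E
  i=23: L-M = 25 → Z
  i=24: Y-X =  1 → B
  i=25: W-X = 25 → Z
  i=26: W-K = 12 → M
  i=27: Y-Y =  0 → A
  i=28: K-G =  4 → E
  i=29: D-E = 25 → Z
  i=30: U-T =  1 → B
  i=31: P-Q = 25 → Z
  shifts repeat with period 6: BZMAEZ

BZMAEZ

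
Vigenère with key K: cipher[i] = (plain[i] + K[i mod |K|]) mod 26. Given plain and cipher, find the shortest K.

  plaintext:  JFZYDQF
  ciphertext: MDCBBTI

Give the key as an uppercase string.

  i= 0: M-J =  3 → D
  i= 1: D-F = 24 → Y
  i= 2: C-Z =  3 → D
  i= 3: B-Y =  3 → D
  i= 4: B-D = 24 → Y
  i= 5: T-Q =  3 → D
  i= 6: I-F =  3 → D
  shifts repeat with period 3: DYD

DYD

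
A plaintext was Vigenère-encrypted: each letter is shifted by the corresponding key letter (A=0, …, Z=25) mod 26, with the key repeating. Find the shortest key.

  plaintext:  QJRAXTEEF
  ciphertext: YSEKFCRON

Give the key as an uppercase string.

IJNK

  i= 0: Y-Q =  8 → I
  i= 1: S-J =  9 → J
  i= 2: E-R = 13 → N
  i= 3: K-A = 10 → K
  i= 4: F-X =  8 → I
  i= 5: C-T =  9 → J
  i= 6: R-E = 13 → N
  i= 7: O-E = 10 → K
  i= 8: N-F =  8 → I
  shifts repeat with period 4: IJNK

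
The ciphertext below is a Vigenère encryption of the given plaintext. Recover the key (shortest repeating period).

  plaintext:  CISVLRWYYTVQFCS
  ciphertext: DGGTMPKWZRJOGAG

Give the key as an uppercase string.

  i= 0: D-C =  1 → B
  i= 1: G-I = 24 → Y
  i= 2: G-S = 14 → O
  i= 3: T-V = 24 → Y
  i= 4: M-L =  1 → B
  i= 5: P-R = 24 → Y
  i= 6: K-W = 14 → O
  i= 7: W-Y = 24 → Y
  i= 8: Z-Y =  1 → B
  i= 9: R-T = 24 → Y
  i=10: J-V = 14 → O
  i=11: O-Q = 24 → Y
  i=12: G-F =  1 → B
  i=13: A-C = 24 → Y
  i=14: G-S = 14 → O
  shifts repeat with period 4: BYOY

BYOY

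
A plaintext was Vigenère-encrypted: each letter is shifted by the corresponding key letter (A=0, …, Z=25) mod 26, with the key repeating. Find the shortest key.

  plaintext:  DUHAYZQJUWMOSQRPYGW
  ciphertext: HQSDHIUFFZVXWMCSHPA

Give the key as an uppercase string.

EWLDJJ

  i= 0: H-D =  4 → E
  i= 1: Q-U = 22 → W
  i= 2: S-H = 11 → L
  i= 3: D-A =  3 → D
  i= 4: H-Y =  9 → J
  i= 5: I-Z =  9 → J
  i= 6: U-Q =  4 → E
  i= 7: F-J = 22 → W
  i= 8: F-U = 11 → L
  i= 9: Z-W =  3 → D
  i=10: V-M =  9 → J
  i=11: X-O =  9 → J
  i=12: W-S =  4 → E
  i=13: M-Q = 22 → W
  i=14: C-R = 11 → L
  i=15: S-P =  3 → D
  i=16: H-Y =  9 → J
  i=17: P-G =  9 → J
  i=18: A-W =  4 → E
  shifts repeat with period 6: EWLDJJ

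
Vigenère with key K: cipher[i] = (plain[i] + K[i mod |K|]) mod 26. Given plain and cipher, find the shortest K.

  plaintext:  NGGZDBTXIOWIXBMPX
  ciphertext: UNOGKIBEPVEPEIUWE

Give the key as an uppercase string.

HHIH

  i= 0: U-N =  7 → H
  i= 1: N-G =  7 → H
  i= 2: O-G =  8 → I
  i= 3: G-Z =  7 → H
  i= 4: K-D =  7 → H
  i= 5: I-B =  7 → H
  i= 6: B-T =  8 → I
  i= 7: E-X =  7 → H
  i= 8: P-I =  7 → H
  i= 9: V-O =  7 → H
  i=10: E-W =  8 → I
  i=11: P-I =  7 → H
  i=12: E-X =  7 → H
  i=13: I-B =  7 → H
  i=14: U-M =  8 → I
  i=15: W-P =  7 → H
  i=16: E-X =  7 → H
  shifts repeat with period 4: HHIH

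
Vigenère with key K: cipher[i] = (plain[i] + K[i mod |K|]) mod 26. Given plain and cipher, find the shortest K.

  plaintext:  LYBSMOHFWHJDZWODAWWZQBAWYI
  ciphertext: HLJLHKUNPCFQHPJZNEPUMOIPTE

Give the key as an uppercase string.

WNITV

  i= 0: H-L = 22 → W
  i= 1: L-Y = 13 → N
  i= 2: J-B =  8 → I
  i= 3: L-S = 19 → T
  i= 4: H-M = 21 → V
  i= 5: K-O = 22 → W
  i= 6: U-H = 13 → N
  i= 7: N-F =  8 → I
  i= 8: P-W = 19 → T
  i= 9: C-H = 21 → V
  i=10: F-J = 22 → W
  i=11: Q-D = 13 → N
  i=12: H-Z =  8 → I
  i=13: P-W = 19 → T
  i=14: J-O = 21 → V
  i=15: Z-D = 22 → W
  i=16: N-A = 13 → N
  i=17: E-W =  8 → I
  i=18: P-W = 19 → T
  i=19: U-Z = 21 → V
  i=20: M-Q = 22 → W
  i=21: O-B = 13 → N
  i=22: I-A =  8 → I
  i=23: P-W = 19 → T
  i=24: T-Y = 21 → V
  i=25: E-I = 22 → W
  shifts repeat with period 5: WNITV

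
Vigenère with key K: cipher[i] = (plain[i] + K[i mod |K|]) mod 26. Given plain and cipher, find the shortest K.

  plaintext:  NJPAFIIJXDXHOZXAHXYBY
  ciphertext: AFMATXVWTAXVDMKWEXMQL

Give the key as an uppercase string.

  i= 0: A-N = 13 → N
  i= 1: F-J = 22 → W
  i= 2: M-P = 23 → X
  i= 3: A-A =  0 → A
  i= 4: T-F = 14 → O
  i= 5: X-I = 15 → P
  i= 6: V-I = 13 → N
  i= 7: W-J = 13 → N
  i= 8: T-X = 22 → W
  i= 9: A-D = 23 → X
  i=10: X-X =  0 → A
  i=11: V-H = 14 → O
  i=12: D-O = 15 → P
  i=13: M-Z = 13 → N
  i=14: K-X = 13 → N
  i=15: W-A = 22 → W
  i=16: E-H = 23 → X
  i=17: X-X =  0 → A
  i=18: M-Y = 14 → O
  i=19: Q-B = 15 → P
  i=20: L-Y = 13 → N
  shifts repeat with period 7: NWXAOPN

NWXAOPN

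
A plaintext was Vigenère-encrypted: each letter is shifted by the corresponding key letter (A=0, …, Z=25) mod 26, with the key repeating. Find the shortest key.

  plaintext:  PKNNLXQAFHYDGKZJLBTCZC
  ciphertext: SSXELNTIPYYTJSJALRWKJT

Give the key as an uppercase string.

  i= 0: S-P =  3 → D
  i= 1: S-K =  8 → I
  i= 2: X-N = 10 → K
  i= 3: E-N = 17 → R
  i= 4: L-L =  0 → A
  i= 5: N-X = 16 → Q
  i= 6: T-Q =  3 → D
  i= 7: I-A =  8 → I
  i= 8: P-F = 10 → K
  i= 9: Y-H = 17 → R
  i=10: Y-Y =  0 → A
  i=11: T-D = 16 → Q
  i=12: J-G =  3 → D
  i=13: S-K =  8 → I
  i=14: J-Z = 10 → K
  i=15: A-J = 17 → R
  i=16: L-L =  0 → A
  i=17: R-B = 16 → Q
  i=18: W-T =  3 → D
  i=19: K-C =  8 → I
  i=20: J-Z = 10 → K
  i=21: T-C = 17 → R
  shifts repeat with period 6: DIKRAQ

DIKRAQ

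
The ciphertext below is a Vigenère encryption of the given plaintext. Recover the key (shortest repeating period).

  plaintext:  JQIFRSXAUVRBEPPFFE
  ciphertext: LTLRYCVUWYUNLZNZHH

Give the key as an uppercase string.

  i= 0: L-J =  2 → C
  i= 1: T-Q =  3 → D
  i= 2: L-I =  3 → D
  i= 3: R-F = 12 → M
  i= 4: Y-R =  7 → H
  i= 5: C-S = 10 → K
  i= 6: V-X = 24 → Y
  i= 7: U-A = 20 → U
  i= 8: W-U =  2 → C
  i= 9: Y-V =  3 → D
  i=10: U-R =  3 → D
  i=11: N-B = 12 → M
  i=12: L-E =  7 → H
  i=13: Z-P = 10 → K
  i=14: N-P = 24 → Y
  i=15: Z-F = 20 → U
  i=16: H-F =  2 → C
  i=17: H-E =  3 → D
  shifts repeat with period 8: CDDMHKYU

CDDMHKYU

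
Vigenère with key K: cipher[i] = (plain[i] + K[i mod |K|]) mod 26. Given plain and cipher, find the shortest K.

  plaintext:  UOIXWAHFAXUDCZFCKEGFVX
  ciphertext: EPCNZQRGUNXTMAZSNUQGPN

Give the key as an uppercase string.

KBUQDQ

  i= 0: E-U = 10 → K
  i= 1: P-O =  1 → B
  i= 2: C-I = 20 → U
  i= 3: N-X = 16 → Q
  i= 4: Z-W =  3 → D
  i= 5: Q-A = 16 → Q
  i= 6: R-H = 10 → K
  i= 7: G-F =  1 → B
  i= 8: U-A = 20 → U
  i= 9: N-X = 16 → Q
  i=10: X-U =  3 → D
  i=11: T-D = 16 → Q
  i=12: M-C = 10 → K
  i=13: A-Z =  1 → B
  i=14: Z-F = 20 → U
  i=15: S-C = 16 → Q
  i=16: N-K =  3 → D
  i=17: U-E = 16 → Q
  i=18: Q-G = 10 → K
  i=19: G-F =  1 → B
  i=20: P-V = 20 → U
  i=21: N-X = 16 → Q
  shifts repeat with period 6: KBUQDQ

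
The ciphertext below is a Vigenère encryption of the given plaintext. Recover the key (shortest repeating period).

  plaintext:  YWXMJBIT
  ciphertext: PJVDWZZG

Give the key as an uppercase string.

  i= 0: P-Y = 17 → R
  i= 1: J-W = 13 → N
  i= 2: V-X = 24 → Y
  i= 3: D-M = 17 → R
  i= 4: W-J = 13 → N
  i= 5: Z-B = 24 → Y
  i= 6: Z-I = 17 → R
  i= 7: G-T = 13 → N
  shifts repeat with period 3: RNY

RNY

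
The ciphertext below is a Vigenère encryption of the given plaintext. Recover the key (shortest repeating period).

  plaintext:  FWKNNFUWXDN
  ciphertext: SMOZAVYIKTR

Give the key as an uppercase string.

  i= 0: S-F = 13 → N
  i= 1: M-W = 16 → Q
  i= 2: O-K =  4 → E
  i= 3: Z-N = 12 → M
  i= 4: A-N = 13 → N
  i= 5: V-F = 16 → Q
  i= 6: Y-U =  4 → E
  i= 7: I-W = 12 → M
  i= 8: K-X = 13 → N
  i= 9: T-D = 16 → Q
  i=10: R-N =  4 → E
  shifts repeat with period 4: NQEM

NQEM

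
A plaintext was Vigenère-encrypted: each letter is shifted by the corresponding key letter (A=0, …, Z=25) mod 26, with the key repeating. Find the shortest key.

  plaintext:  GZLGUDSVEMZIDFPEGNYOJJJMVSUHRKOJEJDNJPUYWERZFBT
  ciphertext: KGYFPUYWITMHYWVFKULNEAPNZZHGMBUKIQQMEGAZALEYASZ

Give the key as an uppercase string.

EHNZVRGB

  i= 0: K-G =  4 → E
  i= 1: G-Z =  7 → H
  i= 2: Y-L = 13 → N
  i= 3: F-G = 25 → Z
  i= 4: P-U = 21 → V
  i= 5: U-D = 17 → R
  i= 6: Y-S =  6 → G
  i= 7: W-V =  1 → B
  i= 8: I-E =  4 → E
  i= 9: T-M =  7 → H
  i=10: M-Z = 13 → N
  i=11: H-I = 25 → Z
  i=12: Y-D = 21 → V
  i=13: W-F = 17 → R
  i=14: V-P =  6 → G
  i=15: F-E =  1 → B
  i=16: K-G =  4 → E
  i=17: U-N =  7 → H
  i=18: L-Y = 13 → N
  i=19: N-O = 25 → Z
  i=20: E-J = 21 → V
  i=21: A-J = 17 → R
  i=22: P-J =  6 → G
  i=23: N-M =  1 → B
  i=24: Z-V =  4 → E
  i=25: Z-S =  7 → H
  i=26: H-U = 13 → N
  i=27: G-H = 25 → Z
  i=28: M-R = 21 → V
  i=29: B-K = 17 → R
  i=30: U-O =  6 → G
  i=31: K-J =  1 → B
  i=32: I-E =  4 → E
  i=33: Q-J =  7 → H
  i=34: Q-D = 13 → N
  i=35: M-N = 25 → Z
  i=36: E-J = 21 → V
  i=37: G-P = 17 → R
  i=38: A-U =  6 → G
  i=39: Z-Y =  1 → B
  i=40: A-W =  4 → E
  i=41: L-E =  7 → H
  i=42: E-R = 13 → N
  i=43: Y-Z = 25 → Z
  i=44: A-F = 21 → V
  i=45: S-B = 17 → R
  i=46: Z-T =  6 → G
  shifts repeat with period 8: EHNZVRGB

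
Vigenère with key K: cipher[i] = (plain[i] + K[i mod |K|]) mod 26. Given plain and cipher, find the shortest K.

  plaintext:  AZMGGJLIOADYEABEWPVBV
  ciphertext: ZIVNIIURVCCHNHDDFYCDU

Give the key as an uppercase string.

  i= 0: Z-A = 25 → Z
  i= 1: I-Z =  9 → J
  i= 2: V-M =  9 → J
  i= 3: N-G =  7 → H
  i= 4: I-G =  2 → C
  i= 5: I-J = 25 → Z
  i= 6: U-L =  9 → J
  i= 7: R-I =  9 → J
  i= 8: V-O =  7 → H
  i= 9: C-A =  2 → C
  i=10: C-D = 25 → Z
  i=11: H-Y =  9 → J
  i=12: N-E =  9 → J
  i=13: H-A =  7 → H
  i=14: D-B =  2 → C
  i=15: D-E = 25 → Z
  i=16: F-W =  9 → J
  i=17: Y-P =  9 → J
  i=18: C-V =  7 → H
  i=19: D-B =  2 → C
  i=20: U-V = 25 → Z
  shifts repeat with period 5: ZJJHC

ZJJHC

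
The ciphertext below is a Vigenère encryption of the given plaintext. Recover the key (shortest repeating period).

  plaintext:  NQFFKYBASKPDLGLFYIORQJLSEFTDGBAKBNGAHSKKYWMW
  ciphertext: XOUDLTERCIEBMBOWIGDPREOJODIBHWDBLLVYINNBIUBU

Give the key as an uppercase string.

KYPYBVDR

  i= 0: X-N = 10 → K
  i= 1: O-Q = 24 → Y
  i= 2: U-F = 15 → P
  i= 3: D-F = 24 → Y
  i= 4: L-K =  1 → B
  i= 5: T-Y = 21 → V
  i= 6: E-B =  3 → D
  i= 7: R-A = 17 → R
  i= 8: C-S = 10 → K
  i= 9: I-K = 24 → Y
  i=10: E-P = 15 → P
  i=11: B-D = 24 → Y
  i=12: M-L =  1 → B
  i=13: B-G = 21 → V
  i=14: O-L =  3 → D
  i=15: W-F = 17 → R
  i=16: I-Y = 10 → K
  i=17: G-I = 24 → Y
  i=18: D-O = 15 → P
  i=19: P-R = 24 → Y
  i=20: R-Q =  1 → B
  i=21: E-J = 21 → V
  i=22: O-L =  3 → D
  i=23: J-S = 17 → R
  i=24: O-E = 10 → K
  i=25: D-F = 24 → Y
  i=26: I-T = 15 → P
  i=27: B-D = 24 → Y
  i=28: H-G =  1 → B
  i=29: W-B = 21 → V
  i=30: D-A =  3 → D
  i=31: B-K = 17 → R
  i=32: L-B = 10 → K
  i=33: L-N = 24 → Y
  i=34: V-G = 15 → P
  i=35: Y-A = 24 → Y
  i=36: I-H =  1 → B
  i=37: N-S = 21 → V
  i=38: N-K =  3 → D
  i=39: B-K = 17 → R
  i=40: I-Y = 10 → K
  i=41: U-W = 24 → Y
  i=42: B-M = 15 → P
  i=43: U-W = 24 → Y
  shifts repeat with period 8: KYPYBVDR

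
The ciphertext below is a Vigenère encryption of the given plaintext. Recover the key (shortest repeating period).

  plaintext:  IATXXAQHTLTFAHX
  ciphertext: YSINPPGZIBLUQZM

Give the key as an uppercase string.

  i= 0: Y-I = 16 → Q
  i= 1: S-A = 18 → S
  i= 2: I-T = 15 → P
  i= 3: N-X = 16 → Q
  i= 4: P-X = 18 → S
  i= 5: P-A = 15 → P
  i= 6: G-Q = 16 → Q
  i= 7: Z-H = 18 → S
  i= 8: I-T = 15 → P
  i= 9: B-L = 16 → Q
  i=10: L-T = 18 → S
  i=11: U-F = 15 → P
  i=12: Q-A = 16 → Q
  i=13: Z-H = 18 → S
  i=14: M-X = 15 → P
  shifts repeat with period 3: QSP

QSP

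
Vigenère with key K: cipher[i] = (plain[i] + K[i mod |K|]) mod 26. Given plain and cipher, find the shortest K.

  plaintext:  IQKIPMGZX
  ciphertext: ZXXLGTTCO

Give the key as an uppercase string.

  i= 0: Z-I = 17 → R
  i= 1: X-Q =  7 → H
  i= 2: X-K = 13 → N
  i= 3: L-I =  3 → D
  i= 4: G-P = 17 → R
  i= 5: T-M =  7 → H
  i= 6: T-G = 13 → N
  i= 7: C-Z =  3 → D
  i= 8: O-X = 17 → R
  shifts repeat with period 4: RHND

RHND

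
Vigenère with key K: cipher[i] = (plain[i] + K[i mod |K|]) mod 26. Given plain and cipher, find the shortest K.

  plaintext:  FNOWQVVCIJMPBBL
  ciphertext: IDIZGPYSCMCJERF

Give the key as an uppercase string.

DQU

  i= 0: I-F =  3 → D
  i= 1: D-N = 16 → Q
  i= 2: I-O = 20 → U
  i= 3: Z-W =  3 → D
  i= 4: G-Q = 16 → Q
  i= 5: P-V = 20 → U
  i= 6: Y-V =  3 → D
  i= 7: S-C = 16 → Q
  i= 8: C-I = 20 → U
  i= 9: M-J =  3 → D
  i=10: C-M = 16 → Q
  i=11: J-P = 20 → U
  i=12: E-B =  3 → D
  i=13: R-B = 16 → Q
  i=14: F-L = 20 → U
  shifts repeat with period 3: DQU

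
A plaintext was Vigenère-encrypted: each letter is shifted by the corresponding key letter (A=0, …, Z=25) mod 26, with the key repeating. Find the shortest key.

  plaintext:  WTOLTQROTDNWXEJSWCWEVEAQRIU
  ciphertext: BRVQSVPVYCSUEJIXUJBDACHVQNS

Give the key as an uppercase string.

  i= 0: B-W =  5 → F
  i= 1: R-T = 24 → Y
  i= 2: V-O =  7 → H
  i= 3: Q-L =  5 → F
  i= 4: S-T = 25 → Z
  i= 5: V-Q =  5 → F
  i= 6: P-R = 24 → Y
  i= 7: V-O =  7 → H
  i= 8: Y-T =  5 → F
  i= 9: C-D = 25 → Z
  i=10: S-N =  5 → F
  i=11: U-W = 24 → Y
  i=12: E-X =  7 → H
  i=13: J-E =  5 → F
  i=14: I-J = 25 → Z
  i=15: X-S =  5 → F
  i=16: U-W = 24 → Y
  i=17: J-C =  7 → H
  i=18: B-W =  5 → F
  i=19: D-E = 25 → Z
  i=20: A-V =  5 → F
  i=21: C-E = 24 → Y
  i=22: H-A =  7 → H
  i=23: V-Q =  5 → F
  i=24: Q-R = 25 → Z
  i=25: N-I =  5 → F
  i=26: S-U = 24 → Y
  shifts repeat with period 5: FYHFZ

FYHFZ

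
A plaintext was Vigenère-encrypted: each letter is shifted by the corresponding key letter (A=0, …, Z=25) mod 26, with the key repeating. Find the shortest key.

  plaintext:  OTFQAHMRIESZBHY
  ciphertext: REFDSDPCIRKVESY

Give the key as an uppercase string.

  i= 0: R-O =  3 → D
  i= 1: E-T = 11 → L
  i= 2: F-F =  0 → A
  i= 3: D-Q = 13 → N
  i= 4: S-A = 18 → S
  i= 5: D-H = 22 → W
  i= 6: P-M =  3 → D
  i= 7: C-R = 11 → L
  i= 8: I-I =  0 → A
  i= 9: R-E = 13 → N
  i=10: K-S = 18 → S
  i=11: V-Z = 22 → W
  i=12: E-B =  3 → D
  i=13: S-H = 11 → L
  i=14: Y-Y =  0 → A
  shifts repeat with period 6: DLANSW

DLANSW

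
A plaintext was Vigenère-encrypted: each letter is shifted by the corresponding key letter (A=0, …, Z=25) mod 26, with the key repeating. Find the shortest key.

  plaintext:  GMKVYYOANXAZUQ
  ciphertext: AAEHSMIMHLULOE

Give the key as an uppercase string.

  i= 0: A-G = 20 → U
  i= 1: A-M = 14 → O
  i= 2: E-K = 20 → U
  i= 3: H-V = 12 → M
  i= 4: S-Y = 20 → U
  i= 5: M-Y = 14 → O
  i= 6: I-O = 20 → U
  i= 7: M-A = 12 → M
  i= 8: H-N = 20 → U
  i= 9: L-X = 14 → O
  i=10: U-A = 20 → U
  i=11: L-Z = 12 → M
  i=12: O-U = 20 → U
  i=13: E-Q = 14 → O
  shifts repeat with period 4: UOUM

UOUM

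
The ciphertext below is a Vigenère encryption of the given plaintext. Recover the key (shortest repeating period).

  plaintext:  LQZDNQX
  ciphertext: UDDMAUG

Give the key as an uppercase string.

JNE

  i= 0: U-L =  9 → J
  i= 1: D-Q = 13 → N
  i= 2: D-Z =  4 → E
  i= 3: M-D =  9 → J
  i= 4: A-N = 13 → N
  i= 5: U-Q =  4 → E
  i= 6: G-X =  9 → J
  shifts repeat with period 3: JNE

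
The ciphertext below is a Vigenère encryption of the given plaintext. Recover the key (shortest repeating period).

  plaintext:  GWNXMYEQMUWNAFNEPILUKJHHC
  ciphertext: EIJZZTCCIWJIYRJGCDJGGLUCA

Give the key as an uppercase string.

YMWCNV

  i= 0: E-G = 24 → Y
  i= 1: I-W = 12 → M
  i= 2: J-N = 22 → W
  i= 3: Z-X =  2 → C
  i= 4: Z-M = 13 → N
  i= 5: T-Y = 21 → V
  i= 6: C-E = 24 → Y
  i= 7: C-Q = 12 → M
  i= 8: I-M = 22 → W
  i= 9: W-U =  2 → C
  i=10: J-W = 13 → N
  i=11: I-N = 21 → V
  i=12: Y-A = 24 → Y
  i=13: R-F = 12 → M
  i=14: J-N = 22 → W
  i=15: G-E =  2 → C
  i=16: C-P = 13 → N
  i=17: D-I = 21 → V
  i=18: J-L = 24 → Y
  i=19: G-U = 12 → M
  i=20: G-K = 22 → W
  i=21: L-J =  2 → C
  i=22: U-H = 13 → N
  i=23: C-H = 21 → V
  i=24: A-C = 24 → Y
  shifts repeat with period 6: YMWCNV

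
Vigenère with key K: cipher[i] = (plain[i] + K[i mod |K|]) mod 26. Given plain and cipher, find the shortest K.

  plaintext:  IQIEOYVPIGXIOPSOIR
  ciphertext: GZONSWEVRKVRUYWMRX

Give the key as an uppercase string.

  i= 0: G-I = 24 → Y
  i= 1: Z-Q =  9 → J
  i= 2: O-I =  6 → G
  i= 3: N-E =  9 → J
  i= 4: S-O =  4 → E
  i= 5: W-Y = 24 → Y
  i= 6: E-V =  9 → J
  i= 7: V-P =  6 → G
  i= 8: R-I =  9 → J
  i= 9: K-G =  4 → E
  i=10: V-X = 24 → Y
  i=11: R-I =  9 → J
  i=12: U-O =  6 → G
  i=13: Y-P =  9 → J
  i=14: W-S =  4 → E
  i=15: M-O = 24 → Y
  i=16: R-I =  9 → J
  i=17: X-R =  6 → G
  shifts repeat with period 5: YJGJE

YJGJE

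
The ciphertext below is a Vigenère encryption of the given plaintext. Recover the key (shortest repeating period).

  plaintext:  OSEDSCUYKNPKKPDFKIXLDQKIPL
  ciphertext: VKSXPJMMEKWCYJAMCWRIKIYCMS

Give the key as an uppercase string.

  i= 0: V-O =  7 → H
  i= 1: K-S = 18 → S
  i= 2: S-E = 14 → O
  i= 3: X-D = 20 → U
  i= 4: P-S = 23 → X
  i= 5: J-C =  7 → H
  i= 6: M-U = 18 → S
  i= 7: M-Y = 14 → O
  i= 8: E-K = 20 → U
  i= 9: K-N = 23 → X
  i=10: W-P =  7 → H
  i=11: C-K = 18 → S
  i=12: Y-K = 14 → O
  i=13: J-P = 20 → U
  i=14: A-D = 23 → X
  i=15: M-F =  7 → H
  i=16: C-K = 18 → S
  i=17: W-I = 14 → O
  i=18: R-X = 20 → U
  i=19: I-L = 23 → X
  i=20: K-D =  7 → H
  i=21: I-Q = 18 → S
  i=22: Y-K = 14 → O
  i=23: C-I = 20 → U
  i=24: M-P = 23 → X
  i=25: S-L =  7 → H
  shifts repeat with period 5: HSOUX

HSOUX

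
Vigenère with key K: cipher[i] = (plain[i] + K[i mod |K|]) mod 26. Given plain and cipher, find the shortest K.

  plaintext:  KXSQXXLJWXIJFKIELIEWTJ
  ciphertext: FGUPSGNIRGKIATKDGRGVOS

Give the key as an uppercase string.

VJCZ

  i= 0: F-K = 21 → V
  i= 1: G-X =  9 → J
  i= 2: U-S =  2 → C
  i= 3: P-Q = 25 → Z
  i= 4: S-X = 21 → V
  i= 5: G-X =  9 → J
  i= 6: N-L =  2 → C
  i= 7: I-J = 25 → Z
  i= 8: R-W = 21 → V
  i= 9: G-X =  9 → J
  i=10: K-I =  2 → C
  i=11: I-J = 25 → Z
  i=12: A-F = 21 → V
  i=13: T-K =  9 → J
  i=14: K-I =  2 → C
  i=15: D-E = 25 → Z
  i=16: G-L = 21 → V
  i=17: R-I =  9 → J
  i=18: G-E =  2 → C
  i=19: V-W = 25 → Z
  i=20: O-T = 21 → V
  i=21: S-J =  9 → J
  shifts repeat with period 4: VJCZ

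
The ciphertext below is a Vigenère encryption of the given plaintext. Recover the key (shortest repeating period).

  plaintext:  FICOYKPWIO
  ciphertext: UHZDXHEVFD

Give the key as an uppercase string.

PZX

  i= 0: U-F = 15 → P
  i= 1: H-I = 25 → Z
  i= 2: Z-C = 23 → X
  i= 3: D-O = 15 → P
  i= 4: X-Y = 25 → Z
  i= 5: H-K = 23 → X
  i= 6: E-P = 15 → P
  i= 7: V-W = 25 → Z
  i= 8: F-I = 23 → X
  i= 9: D-O = 15 → P
  shifts repeat with period 3: PZX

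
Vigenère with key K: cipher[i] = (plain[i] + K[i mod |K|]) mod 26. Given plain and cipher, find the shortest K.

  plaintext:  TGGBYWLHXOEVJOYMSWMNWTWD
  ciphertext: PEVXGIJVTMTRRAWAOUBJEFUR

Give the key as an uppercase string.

  i= 0: P-T = 22 → W
  i= 1: E-G = 24 → Y
  i= 2: V-G = 15 → P
  i= 3: X-B = 22 → W
  i= 4: G-Y =  8 → I
  i= 5: I-W = 12 → M
  i= 6: J-L = 24 → Y
  i= 7: V-H = 14 → O
  i= 8: T-X = 22 → W
  i= 9: M-O = 24 → Y
  i=10: T-E = 15 → P
  i=11: R-V = 22 → W
  i=12: R-J =  8 → I
  i=13: A-O = 12 → M
  i=14: W-Y = 24 → Y
  i=15: A-M = 14 → O
  i=16: O-S = 22 → W
  i=17: U-W = 24 → Y
  i=18: B-M = 15 → P
  i=19: J-N = 22 → W
  i=20: E-W =  8 → I
  i=21: F-T = 12 → M
  i=22: U-W = 24 → Y
  i=23: R-D = 14 → O
  shifts repeat with period 8: WYPWIMYO

WYPWIMYO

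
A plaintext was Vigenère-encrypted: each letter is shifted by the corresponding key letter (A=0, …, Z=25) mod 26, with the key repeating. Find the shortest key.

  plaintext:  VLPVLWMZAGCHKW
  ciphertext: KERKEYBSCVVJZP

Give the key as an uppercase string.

PTC

  i= 0: K-V = 15 → P
  i= 1: E-L = 19 → T
  i= 2: R-P =  2 → C
  i= 3: K-V = 15 → P
  i= 4: E-L = 19 → T
  i= 5: Y-W =  2 → C
  i= 6: B-M = 15 → P
  i= 7: S-Z = 19 → T
  i= 8: C-A =  2 → C
  i= 9: V-G = 15 → P
  i=10: V-C = 19 → T
  i=11: J-H =  2 → C
  i=12: Z-K = 15 → P
  i=13: P-W = 19 → T
  shifts repeat with period 3: PTC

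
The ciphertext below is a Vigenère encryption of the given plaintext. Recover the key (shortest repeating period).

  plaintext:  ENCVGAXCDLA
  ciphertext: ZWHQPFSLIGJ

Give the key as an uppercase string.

  i= 0: Z-E = 21 → V
  i= 1: W-N =  9 → J
  i= 2: H-C =  5 → F
  i= 3: Q-V = 21 → V
  i= 4: P-G =  9 → J
  i= 5: F-A =  5 → F
  i= 6: S-X = 21 → V
  i= 7: L-C =  9 → J
  i= 8: I-D =  5 → F
  i= 9: G-L = 21 → V
  i=10: J-A =  9 → J
  shifts repeat with period 3: VJF

VJF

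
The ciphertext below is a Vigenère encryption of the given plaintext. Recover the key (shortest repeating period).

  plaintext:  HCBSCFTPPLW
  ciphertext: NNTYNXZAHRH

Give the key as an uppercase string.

  i= 0: N-H =  6 → G
  i= 1: N-C = 11 → L
  i= 2: T-B = 18 → S
  i= 3: Y-S =  6 → G
  i= 4: N-C = 11 → L
  i= 5: X-F = 18 → S
  i= 6: Z-T =  6 → G
  i= 7: A-P = 11 → L
  i= 8: H-P = 18 → S
  i= 9: R-L =  6 → G
  i=10: H-W = 11 → L
  shifts repeat with period 3: GLS

GLS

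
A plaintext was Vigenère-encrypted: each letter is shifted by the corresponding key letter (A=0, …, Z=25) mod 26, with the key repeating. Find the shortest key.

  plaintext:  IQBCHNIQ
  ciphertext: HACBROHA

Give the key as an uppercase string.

  i= 0: H-I = 25 → Z
  i= 1: A-Q = 10 → K
  i= 2: C-B =  1 → B
  i= 3: B-C = 25 → Z
  i= 4: R-H = 10 → K
  i= 5: O-N =  1 → B
  i= 6: H-I = 25 → Z
  i= 7: A-Q = 10 → K
  shifts repeat with period 3: ZKB

ZKB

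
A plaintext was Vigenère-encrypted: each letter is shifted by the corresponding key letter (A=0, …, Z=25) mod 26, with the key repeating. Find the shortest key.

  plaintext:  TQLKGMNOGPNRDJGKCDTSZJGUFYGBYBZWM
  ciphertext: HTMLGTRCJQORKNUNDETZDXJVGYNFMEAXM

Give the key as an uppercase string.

  i= 0: H-T = 14 → O
  i= 1: T-Q =  3 → D
  i= 2: M-L =  1 → B
  i= 3: L-K =  1 → B
  i= 4: G-G =  0 → A
  i= 5: T-M =  7 → H
  i= 6: R-N =  4 → E
  i= 7: C-O = 14 → O
  i= 8: J-G =  3 → D
  i= 9: Q-P =  1 → B
  i=10: O-N =  1 → B
  i=11: R-R =  0 → A
  i=12: K-D =  7 → H
  i=13: N-J =  4 → E
  i=14: U-G = 14 → O
  i=15: N-K =  3 → D
  i=16: D-C =  1 → B
  i=17: E-D =  1 → B
  i=18: T-T =  0 → A
  i=19: Z-S =  7 → H
  i=20: D-Z =  4 → E
  i=21: X-J = 14 → O
  i=22: J-G =  3 → D
  i=23: V-U =  1 → B
  i=24: G-F =  1 → B
  i=25: Y-Y =  0 → A
  i=26: N-G =  7 → H
  i=27: F-B =  4 → E
  i=28: M-Y = 14 → O
  i=29: E-B =  3 → D
  i=30: A-Z =  1 → B
  i=31: X-W =  1 → B
  i=32: M-M =  0 → A
  shifts repeat with period 7: ODBBAHE

ODBBAHE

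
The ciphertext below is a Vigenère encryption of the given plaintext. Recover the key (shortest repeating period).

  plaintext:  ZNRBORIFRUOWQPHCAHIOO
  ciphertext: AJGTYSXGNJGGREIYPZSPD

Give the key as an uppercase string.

  i= 0: A-Z =  1 → B
  i= 1: J-N = 22 → W
  i= 2: G-R = 15 → P
  i= 3: T-B = 18 → S
  i= 4: Y-O = 10 → K
  i= 5: S-R =  1 → B
  i= 6: X-I = 15 → P
  i= 7: G-F =  1 → B
  i= 8: N-R = 22 → W
  i= 9: J-U = 15 → P
  i=10: G-O = 18 → S
  i=11: G-W = 10 → K
  i=12: R-Q =  1 → B
  i=13: E-P = 15 → P
  i=14: I-H =  1 → B
  i=15: Y-C = 22 → W
  i=16: P-A = 15 → P
  i=17: Z-H = 18 → S
  i=18: S-I = 10 → K
  i=19: P-O =  1 → B
  i=20: D-O = 15 → P
  shifts repeat with period 7: BWPSKBP

BWPSKBP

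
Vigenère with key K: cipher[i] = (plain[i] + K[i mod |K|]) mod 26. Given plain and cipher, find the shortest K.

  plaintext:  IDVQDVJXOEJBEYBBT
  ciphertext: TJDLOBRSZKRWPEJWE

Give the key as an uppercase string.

LGIV

  i= 0: T-I = 11 → L
  i= 1: J-D =  6 → G
  i= 2: D-V =  8 → I
  i= 3: L-Q = 21 → V
  i= 4: O-D = 11 → L
  i= 5: B-V =  6 → G
  i= 6: R-J =  8 → I
  i= 7: S-X = 21 → V
  i= 8: Z-O = 11 → L
  i= 9: K-E =  6 → G
  i=10: R-J =  8 → I
  i=11: W-B = 21 → V
  i=12: P-E = 11 → L
  i=13: E-Y =  6 → G
  i=14: J-B =  8 → I
  i=15: W-B = 21 → V
  i=16: E-T = 11 → L
  shifts repeat with period 4: LGIV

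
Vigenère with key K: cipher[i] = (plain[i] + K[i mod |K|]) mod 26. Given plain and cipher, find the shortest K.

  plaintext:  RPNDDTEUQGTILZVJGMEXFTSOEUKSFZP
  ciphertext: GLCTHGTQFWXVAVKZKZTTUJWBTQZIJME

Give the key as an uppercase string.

PWPQEN

  i= 0: G-R = 15 → P
  i= 1: L-P = 22 → W
  i= 2: C-N = 15 → P
  i= 3: T-D = 16 → Q
  i= 4: H-D =  4 → E
  i= 5: G-T = 13 → N
  i= 6: T-E = 15 → P
  i= 7: Q-U = 22 → W
  i= 8: F-Q = 15 → P
  i= 9: W-G = 16 → Q
  i=10: X-T =  4 → E
  i=11: V-I = 13 → N
  i=12: A-L = 15 → P
  i=13: V-Z = 22 → W
  i=14: K-V = 15 → P
  i=15: Z-J = 16 → Q
  i=16: K-G =  4 → E
  i=17: Z-M = 13 → N
  i=18: T-E = 15 → P
  i=19: T-X = 22 → W
  i=20: U-F = 15 → P
  i=21: J-T = 16 → Q
  i=22: W-S =  4 → E
  i=23: B-O = 13 → N
  i=24: T-E = 15 → P
  i=25: Q-U = 22 → W
  i=26: Z-K = 15 → P
  i=27: I-S = 16 → Q
  i=28: J-F =  4 → E
  i=29: M-Z = 13 → N
  i=30: E-P = 15 → P
  shifts repeat with period 6: PWPQEN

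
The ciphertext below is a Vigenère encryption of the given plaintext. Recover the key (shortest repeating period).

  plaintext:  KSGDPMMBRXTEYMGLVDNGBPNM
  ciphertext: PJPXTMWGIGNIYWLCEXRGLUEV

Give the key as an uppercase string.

  i= 0: P-K =  5 → F
  i= 1: J-S = 17 → R
  i= 2: P-G =  9 → J
  i= 3: X-D = 20 → U
  i= 4: T-P =  4 → E
  i= 5: M-M =  0 → A
  i= 6: W-M = 10 → K
  i= 7: G-B =  5 → F
  i= 8: I-R = 17 → R
  i= 9: G-X =  9 → J
  i=10: N-T = 20 → U
  i=11: I-E =  4 → E
  i=12: Y-Y =  0 → A
  i=13: W-M = 10 → K
  i=14: L-G =  5 → F
  i=15: C-L = 17 → R
  i=16: E-V =  9 → J
  i=17: X-D = 20 → U
  i=18: R-N =  4 → E
  i=19: G-G =  0 → A
  i=20: L-B = 10 → K
  i=21: U-P =  5 → F
  i=22: E-N = 17 → R
  i=23: V-M =  9 → J
  shifts repeat with period 7: FRJUEAK

FRJUEAK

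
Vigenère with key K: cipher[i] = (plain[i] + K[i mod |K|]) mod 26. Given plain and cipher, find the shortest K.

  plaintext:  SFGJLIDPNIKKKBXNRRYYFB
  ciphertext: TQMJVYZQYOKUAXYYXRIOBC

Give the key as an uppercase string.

  i= 0: T-S =  1 → B
  i= 1: Q-F = 11 → L
  i= 2: M-G =  6 → G
  i= 3: J-J =  0 → A
  i= 4: V-L = 10 → K
  i= 5: Y-I = 16 → Q
  i= 6: Z-D = 22 → W
  i= 7: Q-P =  1 → B
  i= 8: Y-N = 11 → L
  i= 9: O-I =  6 → G
  i=10: K-K =  0 → A
  i=11: U-K = 10 → K
  i=12: A-K = 16 → Q
  i=13: X-B = 22 → W
  i=14: Y-X =  1 → B
  i=15: Y-N = 11 → L
  i=16: X-R =  6 → G
  i=17: R-R =  0 → A
  i=18: I-Y = 10 → K
  i=19: O-Y = 16 → Q
  i=20: B-F = 22 → W
  i=21: C-B =  1 → B
  shifts repeat with period 7: BLGAKQW

BLGAKQW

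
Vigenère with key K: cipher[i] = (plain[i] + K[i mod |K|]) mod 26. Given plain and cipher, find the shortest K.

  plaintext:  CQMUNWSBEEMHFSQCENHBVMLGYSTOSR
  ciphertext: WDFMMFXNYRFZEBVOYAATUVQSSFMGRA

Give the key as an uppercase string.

UNTSZJFM

  i= 0: W-C = 20 → U
  i= 1: D-Q = 13 → N
  i= 2: F-M = 19 → T
  i= 3: M-U = 18 → S
  i= 4: M-N = 25 → Z
  i= 5: F-W =  9 → J
  i= 6: X-S =  5 → F
  i= 7: N-B = 12 → M
  i= 8: Y-E = 20 → U
  i= 9: R-E = 13 → N
  i=10: F-M = 19 → T
  i=11: Z-H = 18 → S
  i=12: E-F = 25 → Z
  i=13: B-S =  9 → J
  i=14: V-Q =  5 → F
  i=15: O-C = 12 → M
  i=16: Y-E = 20 → U
  i=17: A-N = 13 → N
  i=18: A-H = 19 → T
  i=19: T-B = 18 → S
  i=20: U-V = 25 → Z
  i=21: V-M =  9 → J
  i=22: Q-L =  5 → F
  i=23: S-G = 12 → M
  i=24: S-Y = 20 → U
  i=25: F-S = 13 → N
  i=26: M-T = 19 → T
  i=27: G-O = 18 → S
  i=28: R-S = 25 → Z
  i=29: A-R =  9 → J
  shifts repeat with period 8: UNTSZJFM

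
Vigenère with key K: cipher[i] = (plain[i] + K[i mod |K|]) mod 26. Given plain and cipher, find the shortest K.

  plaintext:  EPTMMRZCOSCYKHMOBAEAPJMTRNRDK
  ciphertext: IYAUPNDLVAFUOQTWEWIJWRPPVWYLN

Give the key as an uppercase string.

  i= 0: I-E =  4 → E
  i= 1: Y-P =  9 → J
  i= 2: A-T =  7 → H
  i= 3: U-M =  8 → I
  i= 4: P-M =  3 → D
  i= 5: N-R = 22 → W
  i= 6: D-Z =  4 → E
  i= 7: L-C =  9 → J
  i= 8: V-O =  7 → H
  i= 9: A-S =  8 → I
  i=10: F-C =  3 → D
  i=11: U-Y = 22 → W
  i=12: O-K =  4 → E
  i=13: Q-H =  9 → J
  i=14: T-M =  7 → H
  i=15: W-O =  8 → I
  i=16: E-B =  3 → D
  i=17: W-A = 22 → W
  i=18: I-E =  4 → E
  i=19: J-A =  9 → J
  i=20: W-P =  7 → H
  i=21: R-J =  8 → I
  i=22: P-M =  3 → D
  i=23: P-T = 22 → W
  i=24: V-R =  4 → E
  i=25: W-N =  9 → J
  i=26: Y-R =  7 → H
  i=27: L-D =  8 → I
  i=28: N-K =  3 → D
  shifts repeat with period 6: EJHIDW

EJHIDW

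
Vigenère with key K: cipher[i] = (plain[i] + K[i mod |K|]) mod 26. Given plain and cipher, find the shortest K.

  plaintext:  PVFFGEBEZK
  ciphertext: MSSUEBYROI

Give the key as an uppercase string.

XXNPY

  i= 0: M-P = 23 → X
  i= 1: S-V = 23 → X
  i= 2: S-F = 13 → N
  i= 3: U-F = 15 → P
  i= 4: E-G = 24 → Y
  i= 5: B-E = 23 → X
  i= 6: Y-B = 23 → X
  i= 7: R-E = 13 → N
  i= 8: O-Z = 15 → P
  i= 9: I-K = 24 → Y
  shifts repeat with period 5: XXNPY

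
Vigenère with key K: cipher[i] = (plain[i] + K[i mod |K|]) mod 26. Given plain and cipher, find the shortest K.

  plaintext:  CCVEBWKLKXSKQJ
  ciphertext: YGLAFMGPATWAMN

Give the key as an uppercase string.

WEQ

  i= 0: Y-C = 22 → W
  i= 1: G-C =  4 → E
  i= 2: L-V = 16 → Q
  i= 3: A-E = 22 → W
  i= 4: F-B =  4 → E
  i= 5: M-W = 16 → Q
  i= 6: G-K = 22 → W
  i= 7: P-L =  4 → E
  i= 8: A-K = 16 → Q
  i= 9: T-X = 22 → W
  i=10: W-S =  4 → E
  i=11: A-K = 16 → Q
  i=12: M-Q = 22 → W
  i=13: N-J =  4 → E
  shifts repeat with period 3: WEQ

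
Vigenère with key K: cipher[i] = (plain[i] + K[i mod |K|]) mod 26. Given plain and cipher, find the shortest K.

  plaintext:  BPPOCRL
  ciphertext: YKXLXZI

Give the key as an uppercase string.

  i= 0: Y-B = 23 → X
  i= 1: K-P = 21 → V
  i= 2: X-P =  8 → I
  i= 3: L-O = 23 → X
  i= 4: X-C = 21 → V
  i= 5: Z-R =  8 → I
  i= 6: I-L = 23 → X
  shifts repeat with period 3: XVI

XVI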